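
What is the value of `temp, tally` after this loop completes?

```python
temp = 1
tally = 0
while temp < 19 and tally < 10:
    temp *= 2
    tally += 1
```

Double until >= 19 or 10 iterations
`temp, tally` takes the values: (1, 0) → (2, 0) → (2, 1) → (4, 1) → (4, 2) → (8, 2) → (8, 3) → (16, 3) → (16, 4) → (32, 4) → (32, 5)

Answer: 32, 5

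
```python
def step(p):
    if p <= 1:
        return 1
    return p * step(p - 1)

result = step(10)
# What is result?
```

step(10) = 10 * 9 * 8 * 7 * 6 * 5 * 4 * 3 * 2 * 1 = 3628800

Answer: 3628800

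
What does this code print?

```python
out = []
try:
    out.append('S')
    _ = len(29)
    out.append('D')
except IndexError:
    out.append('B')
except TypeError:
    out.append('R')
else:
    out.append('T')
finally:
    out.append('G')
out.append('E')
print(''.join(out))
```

Execution trace: 'S' (try body) → 'R' (except TypeError) → 'G' (finally) → 'E' (after the try/except). Output: SRGE

Answer: SRGE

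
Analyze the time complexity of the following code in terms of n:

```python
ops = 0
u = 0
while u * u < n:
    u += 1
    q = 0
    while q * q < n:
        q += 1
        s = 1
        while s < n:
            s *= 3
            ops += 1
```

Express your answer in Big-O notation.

Each loop level contributes: √n × √n × log n. Multiplying the contributions gives O(n log n).

Answer: O(n log n)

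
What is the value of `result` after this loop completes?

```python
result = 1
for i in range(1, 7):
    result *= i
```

6! = 720
`result` takes the values: 1 → 2 → 6 → 24 → 120 → 720

Answer: 720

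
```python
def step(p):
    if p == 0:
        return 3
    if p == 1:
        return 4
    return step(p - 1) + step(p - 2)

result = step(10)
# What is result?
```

Build up from base cases: step(0)=3, step(1)=4, step(2)=7, step(3)=11, step(4)=18, step(5)=29, step(6)=47, ..., step(10)=322

Answer: 322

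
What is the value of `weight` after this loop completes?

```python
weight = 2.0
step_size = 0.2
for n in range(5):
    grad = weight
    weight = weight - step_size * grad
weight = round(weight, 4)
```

Gradient descent: w = 2.0 * (1 - 0.2)^5
`weight` takes the values: 2.0 → 1.6 → 1.28 → 1.024 → 0.8192 → 0.65536 → 0.6554

Answer: 0.6554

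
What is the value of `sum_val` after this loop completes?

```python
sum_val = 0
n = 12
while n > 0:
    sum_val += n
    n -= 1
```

Sum 12 down to 1
`sum_val` takes the values: 0 → 12 → 23 → 33 → 42 → 50 → 57 → 63 → 68 → 72 → 75 → 77 → 78

Answer: 78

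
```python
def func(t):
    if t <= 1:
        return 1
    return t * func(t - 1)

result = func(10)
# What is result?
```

func(10) = 10 * 9 * 8 * 7 * 6 * 5 * 4 * 3 * 2 * 1 = 3628800

Answer: 3628800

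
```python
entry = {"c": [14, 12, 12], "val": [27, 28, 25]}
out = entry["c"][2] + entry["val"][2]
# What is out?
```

Trace:
`entry = {"c": [14, 12, 12], "val": [27, 28, 25]}` → entry = {'c': [14, 12, 12], 'val': [27, 28, 25]}
`out = entry["c"][2] + entry["val"][2]` → out = 37
So out = 37

Answer: 37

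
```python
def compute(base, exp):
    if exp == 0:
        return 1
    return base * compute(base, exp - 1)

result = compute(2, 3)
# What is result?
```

compute(2, 3) = 2 * 2 * 2 = 8

Answer: 8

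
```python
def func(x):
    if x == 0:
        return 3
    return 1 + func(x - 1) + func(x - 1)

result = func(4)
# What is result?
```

func(x) = 1 + 2·func(x-1), func(0)=3. Closed form: (3+1)·2^4 - 1 = 63.

Answer: 63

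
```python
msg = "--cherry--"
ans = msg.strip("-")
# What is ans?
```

Trace:
`msg = "--cherry--"` → msg = '--cherry--'
`ans = msg.strip("-")` → ans = 'cherry'
So ans = 'cherry'

Answer: 'cherry'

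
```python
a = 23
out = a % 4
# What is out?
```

Trace:
`a = 23` → a = 23
`out = a % 4` → out = 3
So out = 3

Answer: 3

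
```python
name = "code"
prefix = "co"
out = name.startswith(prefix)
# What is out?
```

Trace:
`name = "code"` → name = 'code'
`prefix = "co"` → prefix = 'co'
`out = name.startswith(prefix)` → out = True
So out = True

Answer: True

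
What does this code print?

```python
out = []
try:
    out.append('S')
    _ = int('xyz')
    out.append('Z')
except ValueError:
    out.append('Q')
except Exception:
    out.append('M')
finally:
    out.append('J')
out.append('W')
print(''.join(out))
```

Execution trace: 'S' (try body) → 'Q' (except ValueError) → 'J' (finally) → 'W' (after the try/except). Output: SQJW

Answer: SQJW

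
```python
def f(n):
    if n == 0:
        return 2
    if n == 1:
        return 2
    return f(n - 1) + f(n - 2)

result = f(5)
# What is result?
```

Build up from base cases: f(0)=2, f(1)=2, f(2)=4, f(3)=6, f(4)=10, f(5)=16

Answer: 16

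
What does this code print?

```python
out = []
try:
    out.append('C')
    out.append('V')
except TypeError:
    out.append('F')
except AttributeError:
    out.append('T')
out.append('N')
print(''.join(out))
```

Execution trace: 'C' (try body) → 'V' (try body, no exception) → 'N' (after the try/except). Output: CVN

Answer: CVN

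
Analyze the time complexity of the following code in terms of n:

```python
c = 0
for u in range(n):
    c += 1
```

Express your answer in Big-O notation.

Each loop level contributes: n. Multiplying the contributions gives O(n).

Answer: O(n)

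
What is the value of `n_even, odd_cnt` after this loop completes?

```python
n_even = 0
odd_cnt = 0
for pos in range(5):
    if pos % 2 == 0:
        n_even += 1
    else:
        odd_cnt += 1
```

Count evens and odds in range(5)
`n_even, odd_cnt` takes the values: (0, 0) → (1, 0) → (1, 1) → (2, 1) → (2, 2) → (3, 2)

Answer: 3, 2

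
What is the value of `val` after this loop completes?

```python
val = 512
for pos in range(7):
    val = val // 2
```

Halve 7 times: 512 // 2^7 = 4
`val` takes the values: 512 → 256 → 128 → 64 → 32 → 16 → 8 → 4

Answer: 4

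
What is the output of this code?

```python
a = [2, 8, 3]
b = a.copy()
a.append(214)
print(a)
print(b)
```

Key concept: list.copy() creates independent copy.
Step by step:
`a = [2, 8, 3]` → a = [2, 8, 3]
`b = a.copy()` → b = [2, 8, 3]
`a.append(214)` → a = [2, 8, 3, 214]
`print(a)` → prints [2, 8, 3, 214]
`print(b)` → prints [2, 8, 3]

Answer:
[2, 8, 3, 214]
[2, 8, 3]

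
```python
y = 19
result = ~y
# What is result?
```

Trace:
`y = 19` → y = 19
`result = ~y` → result = -20
So result = -20

Answer: -20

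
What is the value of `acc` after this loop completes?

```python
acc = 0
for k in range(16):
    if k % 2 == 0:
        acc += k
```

Sum of even numbers 0 to 15
`acc` takes the values: 0 → 2 → 6 → 12 → 20 → 30 → 42 → 56

Answer: 56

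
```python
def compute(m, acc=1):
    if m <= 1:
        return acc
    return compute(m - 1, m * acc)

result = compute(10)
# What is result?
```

Accumulator trace (n, acc): (10, 1) -> (9, 10) -> (8, 90) -> (7, 720) -> (6, 5040) -> (5, 30240) -> (4, 151200) -> (3, 604800) -> (2, 1814400) -> (1, 3628800) -> return 3628800

Answer: 3628800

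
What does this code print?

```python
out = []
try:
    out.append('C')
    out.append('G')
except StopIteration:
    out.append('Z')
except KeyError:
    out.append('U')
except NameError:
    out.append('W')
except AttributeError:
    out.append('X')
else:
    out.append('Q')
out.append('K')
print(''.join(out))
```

Execution trace: 'C' (try body) → 'G' (try body, no exception) → 'Q' (else) → 'K' (after the try/except). Output: CGQK

Answer: CGQK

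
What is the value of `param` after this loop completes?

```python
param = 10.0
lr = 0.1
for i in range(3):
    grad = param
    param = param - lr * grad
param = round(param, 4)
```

Gradient descent: w = 10.0 * (1 - 0.1)^3
`param` takes the values: 10.0 → 9.0 → 8.1 → 7.29

Answer: 7.29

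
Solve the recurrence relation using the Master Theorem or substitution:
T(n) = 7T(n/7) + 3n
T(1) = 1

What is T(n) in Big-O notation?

By Master Theorem: a=7, b=7, f(n)=3n. Since log_7(7) = 1 and f(n) = Θ(n^1), Case 2 applies. T(n) = O(n log n).

Answer: O(n log n)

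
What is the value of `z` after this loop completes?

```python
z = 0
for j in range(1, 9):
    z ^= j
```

XOR of 1 to 8
`z` takes the values: 0 → 1 → 3 → 0 → 4 → 1 → 7 → 0 → 8

Answer: 8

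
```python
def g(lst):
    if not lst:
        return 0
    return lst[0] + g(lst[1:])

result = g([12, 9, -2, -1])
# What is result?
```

12 + 9 + (-2) + (-1) + 0 = 18

Answer: 18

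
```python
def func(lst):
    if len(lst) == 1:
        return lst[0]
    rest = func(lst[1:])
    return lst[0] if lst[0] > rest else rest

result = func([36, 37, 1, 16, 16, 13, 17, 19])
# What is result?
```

Recursive max over [36, 37, 1, 16, 16, 13, 17, 19] = 37

Answer: 37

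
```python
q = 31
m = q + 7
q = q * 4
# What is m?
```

Trace:
`q = 31` → q = 31
`m = q + 7` → m = 38
`q = q * 4` → q = 124
So m = 38

Answer: 38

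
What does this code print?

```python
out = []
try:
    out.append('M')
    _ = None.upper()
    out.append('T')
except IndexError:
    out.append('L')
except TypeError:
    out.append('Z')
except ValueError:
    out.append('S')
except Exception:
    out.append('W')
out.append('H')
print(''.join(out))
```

Execution trace: 'M' (try body) → 'W' (except Exception) → 'H' (after the try/except). Output: MWH

Answer: MWH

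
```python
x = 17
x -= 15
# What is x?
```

Trace:
`x = 17` → x = 17
`x -= 15` → x = 2
So x = 2

Answer: 2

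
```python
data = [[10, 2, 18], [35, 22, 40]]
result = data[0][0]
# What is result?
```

Trace:
`data = [[10, 2, 18], [35, 22, 40]]` → data = [[10, 2, 18], [35, 22, 40]]
`result = data[0][0]` → result = 10
So result = 10

Answer: 10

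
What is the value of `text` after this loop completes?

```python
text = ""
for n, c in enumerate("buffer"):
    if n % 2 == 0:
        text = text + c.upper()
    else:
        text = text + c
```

Uppercase even positions in 'buffer'
`text` takes the values: "" → "B" → "Bu" → "BuF" → "BuFf" → "BuFfE" → "BuFfEr"

Answer: "BuFfEr"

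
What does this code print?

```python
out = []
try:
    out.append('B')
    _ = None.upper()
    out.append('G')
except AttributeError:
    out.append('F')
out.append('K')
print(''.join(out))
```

Execution trace: 'B' (try body) → 'F' (except AttributeError) → 'K' (after the try/except). Output: BFK

Answer: BFK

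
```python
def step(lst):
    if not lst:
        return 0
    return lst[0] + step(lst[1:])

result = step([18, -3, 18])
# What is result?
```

18 + (-3) + 18 + 0 = 33

Answer: 33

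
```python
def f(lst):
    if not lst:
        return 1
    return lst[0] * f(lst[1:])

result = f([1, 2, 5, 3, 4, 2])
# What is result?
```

Product over [1, 2, 5, 3, 4, 2] = 1 * 2 * 5 * 3 * 4 * 2 = 240

Answer: 240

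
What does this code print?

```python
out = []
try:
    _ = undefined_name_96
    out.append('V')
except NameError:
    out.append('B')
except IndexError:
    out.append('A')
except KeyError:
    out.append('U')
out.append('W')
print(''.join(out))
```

Execution trace: 'B' (except NameError) → 'W' (after the try/except). Output: BW

Answer: BW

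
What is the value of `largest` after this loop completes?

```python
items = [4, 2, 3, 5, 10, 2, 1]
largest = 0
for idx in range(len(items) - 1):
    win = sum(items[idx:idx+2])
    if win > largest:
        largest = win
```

Max sum of 2-element window in [4, 2, 3, 5, 10, 2, 1]
`largest` takes the values: 0 → 6 → 8 → 15

Answer: 15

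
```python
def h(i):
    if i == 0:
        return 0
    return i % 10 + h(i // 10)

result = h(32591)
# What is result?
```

Sum of digits of 32591: 1 + 9 + 5 + 2 + 3 = 20

Answer: 20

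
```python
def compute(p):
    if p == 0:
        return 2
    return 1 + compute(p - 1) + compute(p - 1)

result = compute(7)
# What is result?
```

compute(p) = 1 + 2·compute(p-1), compute(0)=2. Closed form: (2+1)·2^7 - 1 = 383.

Answer: 383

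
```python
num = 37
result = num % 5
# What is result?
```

Trace:
`num = 37` → num = 37
`result = num % 5` → result = 2
So result = 2

Answer: 2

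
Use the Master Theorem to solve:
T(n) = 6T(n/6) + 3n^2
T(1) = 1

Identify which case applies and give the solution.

a=6, b=6, f(n)=3n^2. log_6(6) = 1. Since c=2 > 1 and the regularity condition holds (6(n/6)^2 = (6/6^2)n^2 with 6/6^2 < 1), Case 3 applies: T(n) = Θ(f(n)) = O(n^2).

Answer: O(n^2) - Case 3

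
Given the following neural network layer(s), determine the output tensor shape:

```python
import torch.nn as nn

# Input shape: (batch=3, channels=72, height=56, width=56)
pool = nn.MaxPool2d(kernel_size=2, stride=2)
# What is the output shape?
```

Input: (3, 72, 56, 56) -> Output: (3, 72, 28, 28)

Answer: (3, 72, 28, 28)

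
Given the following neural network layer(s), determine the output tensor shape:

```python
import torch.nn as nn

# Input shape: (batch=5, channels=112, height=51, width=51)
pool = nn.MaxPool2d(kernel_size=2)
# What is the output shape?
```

Input: (5, 112, 51, 51) -> Output: (5, 112, 25, 25)

Answer: (5, 112, 25, 25)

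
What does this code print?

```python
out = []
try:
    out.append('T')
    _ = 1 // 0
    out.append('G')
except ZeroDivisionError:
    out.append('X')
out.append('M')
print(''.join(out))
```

Execution trace: 'T' (try body) → 'X' (except ZeroDivisionError) → 'M' (after the try/except). Output: TXM

Answer: TXM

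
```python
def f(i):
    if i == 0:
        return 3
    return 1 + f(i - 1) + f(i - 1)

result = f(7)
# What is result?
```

f(i) = 1 + 2·f(i-1), f(0)=3. Closed form: (3+1)·2^7 - 1 = 511.

Answer: 511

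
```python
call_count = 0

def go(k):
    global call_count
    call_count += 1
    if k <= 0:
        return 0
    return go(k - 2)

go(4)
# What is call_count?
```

Linear recursion stepping by 2: 3 calls from k=4 down to ≤0.

Answer: 3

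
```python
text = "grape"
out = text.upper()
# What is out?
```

Trace:
`text = "grape"` → text = 'grape'
`out = text.upper()` → out = 'GRAPE'
So out = 'GRAPE'

Answer: 'GRAPE'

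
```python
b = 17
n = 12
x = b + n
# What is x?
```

Trace:
`b = 17` → b = 17
`n = 12` → n = 12
`x = b + n` → x = 29
So x = 29

Answer: 29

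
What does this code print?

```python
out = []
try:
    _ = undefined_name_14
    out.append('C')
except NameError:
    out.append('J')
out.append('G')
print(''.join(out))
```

Execution trace: 'J' (except NameError) → 'G' (after the try/except). Output: JG

Answer: JG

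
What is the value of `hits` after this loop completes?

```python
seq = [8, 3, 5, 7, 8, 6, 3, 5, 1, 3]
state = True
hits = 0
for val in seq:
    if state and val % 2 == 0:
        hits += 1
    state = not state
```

Count even values at even positions
`hits` takes the values: 0 → 1 → 2

Answer: 2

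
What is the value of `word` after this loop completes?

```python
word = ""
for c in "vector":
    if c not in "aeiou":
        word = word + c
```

Remove vowels from 'vector'
`word` takes the values: "" → "v" → "vc" → "vct" → "vctr"

Answer: "vctr"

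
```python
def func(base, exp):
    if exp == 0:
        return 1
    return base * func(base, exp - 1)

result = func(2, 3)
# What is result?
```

func(2, 3) = 2 * 2 * 2 = 8

Answer: 8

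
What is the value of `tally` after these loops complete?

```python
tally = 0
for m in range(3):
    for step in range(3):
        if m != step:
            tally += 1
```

3² - 3 (exclude diagonal)
`tally` takes the values: 0 → 1 → 2 → 3 → 4 → 5 → 6

Answer: 6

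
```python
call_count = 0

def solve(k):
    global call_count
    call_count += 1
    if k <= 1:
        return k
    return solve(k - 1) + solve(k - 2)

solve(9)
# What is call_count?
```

Calls(k) = 1 + Calls(k-1) + Calls(k-2); Calls(0)=Calls(1)=1. For k=9 this gives 109.

Answer: 109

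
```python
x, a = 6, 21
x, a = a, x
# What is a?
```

Trace:
`x, a = 6, 21` → x = 6; a = 21
`x, a = a, x` → x = 21; a = 6
So a = 6

Answer: 6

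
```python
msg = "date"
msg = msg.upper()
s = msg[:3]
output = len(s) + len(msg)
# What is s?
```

Trace:
`msg = "date"` → msg = 'date'
`msg = msg.upper()` → msg = 'DATE'
`s = msg[:3]` → s = 'DAT'
`output = len(s) + len(msg)` → output = 7
So s = 'DAT'

Answer: 'DAT'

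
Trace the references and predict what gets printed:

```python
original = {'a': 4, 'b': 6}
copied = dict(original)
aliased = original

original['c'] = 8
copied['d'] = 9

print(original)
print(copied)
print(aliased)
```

Key concept: dict() creates copy, assignment creates alias.
Step by step:
`original = {'a': 4, 'b': 6}` → original = {'a': 4, 'b': 6}
`copied = dict(original)` → copied = {'a': 4, 'b': 6}
`aliased = original` → aliased = {'a': 4, 'b': 6} (same object as original)
`original['c'] = 8` → original = {'a': 4, 'b': 6, 'c': 8} (same object as aliased); aliased = {'a': 4, 'b': 6, 'c': 8} (same object as original)
`copied['d'] = 9` → copied = {'a': 4, 'b': 6, 'd': 9}
`print(original)` → prints {'a': 4, 'b': 6, 'c': 8}
`print(copied)` → prints {'a': 4, 'b': 6, 'd': 9}
`print(aliased)` → prints {'a': 4, 'b': 6, 'c': 8}

Answer:
{'a': 4, 'b': 6, 'c': 8}
{'a': 4, 'b': 6, 'd': 9}
{'a': 4, 'b': 6, 'c': 8}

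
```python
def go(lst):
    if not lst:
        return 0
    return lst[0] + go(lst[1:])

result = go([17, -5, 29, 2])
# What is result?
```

17 + (-5) + 29 + 2 + 0 = 43

Answer: 43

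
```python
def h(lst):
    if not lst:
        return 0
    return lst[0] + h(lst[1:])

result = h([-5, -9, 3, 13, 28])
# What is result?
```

(-5) + (-9) + 3 + 13 + 28 + 0 = 30

Answer: 30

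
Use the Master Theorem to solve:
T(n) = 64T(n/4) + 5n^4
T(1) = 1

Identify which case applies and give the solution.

a=64, b=4, f(n)=5n^4. log_4(64) = 3. Since c=4 > 3 and the regularity condition holds (64(n/4)^4 = (64/4^4)n^4 with 64/4^4 < 1), Case 3 applies: T(n) = Θ(f(n)) = O(n^4).

Answer: O(n^4) - Case 3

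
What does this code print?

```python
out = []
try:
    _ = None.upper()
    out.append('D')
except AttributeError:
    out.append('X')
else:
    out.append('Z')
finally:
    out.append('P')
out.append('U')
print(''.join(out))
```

Execution trace: 'X' (except AttributeError) → 'P' (finally) → 'U' (after the try/except). Output: XPU

Answer: XPU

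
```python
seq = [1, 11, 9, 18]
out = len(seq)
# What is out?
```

Trace:
`seq = [1, 11, 9, 18]` → seq = [1, 11, 9, 18]
`out = len(seq)` → out = 4
So out = 4

Answer: 4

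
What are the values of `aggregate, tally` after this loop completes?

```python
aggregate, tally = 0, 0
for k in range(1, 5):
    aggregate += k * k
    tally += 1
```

Sum of squares and count
`aggregate, tally` takes the values: (0, 0) → (1, 0) → (1, 1) → (5, 1) → (5, 2) → (14, 2) → (14, 3) → (30, 3) → (30, 4)

Answer: 30, 4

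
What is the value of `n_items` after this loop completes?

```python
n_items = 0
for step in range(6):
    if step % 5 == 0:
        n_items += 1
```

Count numbers divisible by 5 in range(6)
`n_items` takes the values: 0 → 1 → 2

Answer: 2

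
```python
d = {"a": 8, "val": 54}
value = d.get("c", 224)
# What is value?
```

Trace:
`d = {"a": 8, "val": 54}` → d = {'a': 8, 'val': 54}
`value = d.get("c", 224)` → value = 224
So value = 224

Answer: 224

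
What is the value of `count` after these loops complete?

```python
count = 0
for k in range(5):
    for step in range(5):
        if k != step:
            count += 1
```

5² - 5 (exclude diagonal)
`count` takes the values: 0 → 1 → 2 → 3 → 4 → 5 → 6 → 7 → 8 → 9 → 10 → 11 → 12 → 13 → 14 → 15 → 16 → 17 → 18 → 19 → 20

Answer: 20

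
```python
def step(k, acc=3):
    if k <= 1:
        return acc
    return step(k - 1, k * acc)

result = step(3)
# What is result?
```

Accumulator trace (n, acc): (3, 3) -> (2, 9) -> (1, 18) -> return 18

Answer: 18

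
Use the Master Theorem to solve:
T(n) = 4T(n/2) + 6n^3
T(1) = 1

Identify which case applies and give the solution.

a=4, b=2, f(n)=6n^3. log_2(4) = 2. Since c=3 > 2 and the regularity condition holds (4(n/2)^3 = (4/2^3)n^3 with 4/2^3 < 1), Case 3 applies: T(n) = Θ(f(n)) = O(n^3).

Answer: O(n^3) - Case 3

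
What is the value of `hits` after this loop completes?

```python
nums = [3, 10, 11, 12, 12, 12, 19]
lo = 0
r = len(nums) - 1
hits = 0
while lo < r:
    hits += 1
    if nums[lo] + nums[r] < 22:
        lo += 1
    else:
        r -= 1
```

Steps to find pair summing to 22
`hits` takes the values: 0 → 1 → 2 → 3 → 4 → 5 → 6

Answer: 6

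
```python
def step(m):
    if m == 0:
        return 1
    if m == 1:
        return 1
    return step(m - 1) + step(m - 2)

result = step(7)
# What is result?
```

Build up from base cases: step(0)=1, step(1)=1, step(2)=2, step(3)=3, step(4)=5, step(5)=8, step(6)=13, ..., step(7)=21

Answer: 21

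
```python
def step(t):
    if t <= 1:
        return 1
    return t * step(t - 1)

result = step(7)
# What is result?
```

step(7) = 7 * 6 * 5 * 4 * 3 * 2 * 1 = 5040

Answer: 5040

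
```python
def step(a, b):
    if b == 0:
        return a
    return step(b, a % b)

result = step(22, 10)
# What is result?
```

step(22, 10) -> step(10, 2) -> step(2, 0) -> 2

Answer: 2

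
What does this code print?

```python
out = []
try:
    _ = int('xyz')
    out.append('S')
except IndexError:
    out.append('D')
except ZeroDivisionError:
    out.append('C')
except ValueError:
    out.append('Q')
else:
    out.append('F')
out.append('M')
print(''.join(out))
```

Execution trace: 'Q' (except ValueError) → 'M' (after the try/except). Output: QM

Answer: QM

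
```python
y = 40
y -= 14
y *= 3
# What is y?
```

Trace:
`y = 40` → y = 40
`y -= 14` → y = 26
`y *= 3` → y = 78
So y = 78

Answer: 78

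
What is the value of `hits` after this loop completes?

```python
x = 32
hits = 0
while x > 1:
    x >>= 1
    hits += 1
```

Count right shifts until 1
`hits` takes the values: 0 → 1 → 2 → 3 → 4 → 5

Answer: 5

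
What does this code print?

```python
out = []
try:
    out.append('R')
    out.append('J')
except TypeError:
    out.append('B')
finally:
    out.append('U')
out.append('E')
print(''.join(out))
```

Execution trace: 'R' (try body) → 'J' (try body, no exception) → 'U' (finally) → 'E' (after the try/except). Output: RJUE

Answer: RJUE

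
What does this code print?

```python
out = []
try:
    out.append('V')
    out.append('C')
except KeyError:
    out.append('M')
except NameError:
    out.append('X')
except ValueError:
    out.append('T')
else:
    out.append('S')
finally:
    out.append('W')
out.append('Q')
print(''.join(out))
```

Execution trace: 'V' (try body) → 'C' (try body, no exception) → 'S' (else) → 'W' (finally) → 'Q' (after the try/except). Output: VCSWQ

Answer: VCSWQ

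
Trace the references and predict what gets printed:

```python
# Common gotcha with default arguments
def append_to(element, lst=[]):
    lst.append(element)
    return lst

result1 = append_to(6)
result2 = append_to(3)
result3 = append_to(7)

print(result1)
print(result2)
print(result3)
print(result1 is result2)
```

Key concept: mutable default argument gotcha.
Step by step:
`result1 = append_to(6)` → result1 = [6]
`result2 = append_to(3)` → result1 = [6, 3] (same object as result2); result2 = [6, 3] (same object as result1)
`result3 = append_to(7)` → result1 = [6, 3, 7] (same object as result2, result3); result2 = [6, 3, 7] (same object as result1, result3); result3 = [6, 3, 7] (same object as result1, result2)
`print(result1)` → prints [6, 3, 7]
`print(result2)` → prints [6, 3, 7]
`print(result3)` → prints [6, 3, 7]
`print(result1 is result2)` → prints True

Answer:
[6, 3, 7]
[6, 3, 7]
[6, 3, 7]
True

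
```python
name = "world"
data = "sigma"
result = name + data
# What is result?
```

Trace:
`name = "world"` → name = 'world'
`data = "sigma"` → data = 'sigma'
`result = name + data` → result = 'worldsigma'
So result = 'worldsigma'

Answer: 'worldsigma'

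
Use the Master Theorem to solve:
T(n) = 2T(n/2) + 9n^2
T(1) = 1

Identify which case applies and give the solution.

a=2, b=2, f(n)=9n^2. log_2(2) = 1. Since c=2 > 1 and the regularity condition holds (2(n/2)^2 = (2/2^2)n^2 with 2/2^2 < 1), Case 3 applies: T(n) = Θ(f(n)) = O(n^2).

Answer: O(n^2) - Case 3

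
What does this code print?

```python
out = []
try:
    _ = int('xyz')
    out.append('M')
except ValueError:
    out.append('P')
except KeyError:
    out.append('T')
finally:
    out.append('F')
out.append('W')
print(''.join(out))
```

Execution trace: 'P' (except ValueError) → 'F' (finally) → 'W' (after the try/except). Output: PFW

Answer: PFW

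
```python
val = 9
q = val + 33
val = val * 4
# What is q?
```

Trace:
`val = 9` → val = 9
`q = val + 33` → q = 42
`val = val * 4` → val = 36
So q = 42

Answer: 42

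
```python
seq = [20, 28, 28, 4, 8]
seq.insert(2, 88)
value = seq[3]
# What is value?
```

Trace:
`seq = [20, 28, 28, 4, 8]` → seq = [20, 28, 28, 4, 8]
`seq.insert(2, 88)` → seq = [20, 28, 88, 28, 4, 8]
`value = seq[3]` → value = 28
So value = 28

Answer: 28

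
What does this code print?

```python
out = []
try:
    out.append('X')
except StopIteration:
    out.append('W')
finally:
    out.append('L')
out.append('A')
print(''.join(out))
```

Execution trace: 'X' (try body, no exception) → 'L' (finally) → 'A' (after the try/except). Output: XLA

Answer: XLA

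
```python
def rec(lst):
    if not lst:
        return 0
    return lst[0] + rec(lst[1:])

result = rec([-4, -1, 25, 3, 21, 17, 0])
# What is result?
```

(-4) + (-1) + 25 + 3 + 21 + 17 + 0 + 0 = 61

Answer: 61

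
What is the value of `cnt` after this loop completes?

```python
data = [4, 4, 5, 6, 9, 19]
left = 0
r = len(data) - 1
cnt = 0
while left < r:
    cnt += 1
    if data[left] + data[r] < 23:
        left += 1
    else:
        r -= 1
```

Steps to find pair summing to 23
`cnt` takes the values: 0 → 1 → 2 → 3 → 4 → 5

Answer: 5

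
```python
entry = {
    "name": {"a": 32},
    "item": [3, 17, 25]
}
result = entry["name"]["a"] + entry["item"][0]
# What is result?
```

Trace:
`entry = { ...` → entry = {'name': {'a': 32}, 'item': [3, 17, 25]}
`result = entry["name"]["a"] + entry["item"][0]` → result = 35
So result = 35

Answer: 35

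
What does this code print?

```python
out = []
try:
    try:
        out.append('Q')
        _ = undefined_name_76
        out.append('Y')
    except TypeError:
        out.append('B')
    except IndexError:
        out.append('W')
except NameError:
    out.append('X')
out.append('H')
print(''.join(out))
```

Execution trace: 'Q' (try body) → 'X' (outer except NameError) → 'H' (after the try/except). Output: QXH

Answer: QXH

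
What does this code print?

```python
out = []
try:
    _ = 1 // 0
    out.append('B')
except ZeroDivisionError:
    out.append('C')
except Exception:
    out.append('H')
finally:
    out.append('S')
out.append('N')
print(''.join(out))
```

Execution trace: 'C' (except ZeroDivisionError) → 'S' (finally) → 'N' (after the try/except). Output: CSN

Answer: CSN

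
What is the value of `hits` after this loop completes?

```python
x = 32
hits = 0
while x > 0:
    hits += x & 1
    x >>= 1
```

Count set bits in 32 (binary: 0b100000)
`hits` takes the values: 0 → 1

Answer: 1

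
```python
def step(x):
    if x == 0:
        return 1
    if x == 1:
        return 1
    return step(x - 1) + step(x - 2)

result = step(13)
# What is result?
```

Build up from base cases: step(0)=1, step(1)=1, step(2)=2, step(3)=3, step(4)=5, step(5)=8, step(6)=13, ..., step(13)=377

Answer: 377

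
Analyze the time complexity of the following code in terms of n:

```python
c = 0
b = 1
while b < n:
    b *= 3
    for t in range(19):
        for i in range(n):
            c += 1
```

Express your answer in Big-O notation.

Each loop level contributes: log n × 1 × n. Multiplying the contributions gives O(n log n).

Answer: O(n log n)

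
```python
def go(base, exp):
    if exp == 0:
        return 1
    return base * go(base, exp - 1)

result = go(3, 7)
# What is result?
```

go(3, 7) = 3 * 3 * 3 * 3 * 3 * 3 * 3 = 2187

Answer: 2187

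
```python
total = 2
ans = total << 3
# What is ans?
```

Trace:
`total = 2` → total = 2
`ans = total << 3` → ans = 16
So ans = 16

Answer: 16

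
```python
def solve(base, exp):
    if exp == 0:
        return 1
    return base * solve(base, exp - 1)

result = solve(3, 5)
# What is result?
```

solve(3, 5) = 3 * 3 * 3 * 3 * 3 = 243

Answer: 243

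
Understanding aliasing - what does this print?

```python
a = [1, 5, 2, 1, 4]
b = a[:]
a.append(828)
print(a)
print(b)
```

Key concept: slice [:] creates copy.
Step by step:
`a = [1, 5, 2, 1, 4]` → a = [1, 5, 2, 1, 4]
`b = a[:]` → b = [1, 5, 2, 1, 4]
`a.append(828)` → a = [1, 5, 2, 1, 4, 828]
`print(a)` → prints [1, 5, 2, 1, 4, 828]
`print(b)` → prints [1, 5, 2, 1, 4]

Answer:
[1, 5, 2, 1, 4, 828]
[1, 5, 2, 1, 4]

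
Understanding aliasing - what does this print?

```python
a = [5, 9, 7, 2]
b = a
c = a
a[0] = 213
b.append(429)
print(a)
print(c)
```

Key concept: multiple aliases.
Step by step:
`a = [5, 9, 7, 2]` → a = [5, 9, 7, 2]
`b = a` → b = [5, 9, 7, 2] (same object as a)
`c = a` → c = [5, 9, 7, 2] (same object as a, b)
`a[0] = 213` → a = [213, 9, 7, 2] (same object as b, c); b = [213, 9, 7, 2] (same object as a, c); c = [213, 9, 7, 2] (same object as a, b)
`b.append(429)` → a = [213, 9, 7, 2, 429] (same object as b, c); b = [213, 9, 7, 2, 429] (same object as a, c); c = [213, 9, 7, 2, 429] (same object as a, b)
`print(a)` → prints [213, 9, 7, 2, 429]
`print(c)` → prints [213, 9, 7, 2, 429]

Answer:
[213, 9, 7, 2, 429]
[213, 9, 7, 2, 429]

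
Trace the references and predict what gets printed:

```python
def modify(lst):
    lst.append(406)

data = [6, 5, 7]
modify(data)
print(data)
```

Key concept: function modifies passed list.
Step by step:
`data = [6, 5, 7]` → data = [6, 5, 7]
`modify(data)` → data = [6, 5, 7, 406]
`print(data)` → prints [6, 5, 7, 406]

Answer: [6, 5, 7, 406]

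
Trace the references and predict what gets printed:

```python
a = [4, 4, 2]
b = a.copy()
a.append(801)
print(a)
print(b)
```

Key concept: list.copy() creates independent copy.
Step by step:
`a = [4, 4, 2]` → a = [4, 4, 2]
`b = a.copy()` → b = [4, 4, 2]
`a.append(801)` → a = [4, 4, 2, 801]
`print(a)` → prints [4, 4, 2, 801]
`print(b)` → prints [4, 4, 2]

Answer:
[4, 4, 2, 801]
[4, 4, 2]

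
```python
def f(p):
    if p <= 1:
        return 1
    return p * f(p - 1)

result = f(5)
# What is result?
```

f(5) = 5 * 4 * 3 * 2 * 1 = 120

Answer: 120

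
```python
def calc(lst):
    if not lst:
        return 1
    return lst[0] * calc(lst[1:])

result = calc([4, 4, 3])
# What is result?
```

Product over [4, 4, 3] = 4 * 4 * 3 = 48

Answer: 48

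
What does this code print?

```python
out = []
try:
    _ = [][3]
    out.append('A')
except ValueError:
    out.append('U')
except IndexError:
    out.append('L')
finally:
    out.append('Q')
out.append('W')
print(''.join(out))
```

Execution trace: 'L' (except IndexError) → 'Q' (finally) → 'W' (after the try/except). Output: LQW

Answer: LQW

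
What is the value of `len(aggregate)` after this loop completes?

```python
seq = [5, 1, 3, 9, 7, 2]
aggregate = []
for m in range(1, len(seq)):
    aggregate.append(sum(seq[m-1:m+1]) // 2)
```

Number of 2-element averages
`aggregate` takes the values: [] → [3] → [3, 2] → [3, 2, 6] → [3, 2, 6, 8] → [3, 2, 6, 8, 4]
So `len(aggregate)` = 5

Answer: 5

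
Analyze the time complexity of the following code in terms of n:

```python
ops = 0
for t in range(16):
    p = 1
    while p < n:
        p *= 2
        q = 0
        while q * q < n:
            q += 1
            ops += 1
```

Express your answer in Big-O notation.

Each loop level contributes: 1 × log n × √n. Multiplying the contributions gives O(√n log n).

Answer: O(√n log n)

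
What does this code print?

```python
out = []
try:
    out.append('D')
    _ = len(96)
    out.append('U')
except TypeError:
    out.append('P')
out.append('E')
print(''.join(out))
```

Execution trace: 'D' (try body) → 'P' (except TypeError) → 'E' (after the try/except). Output: DPE

Answer: DPE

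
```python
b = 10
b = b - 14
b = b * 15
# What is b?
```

Trace:
`b = 10` → b = 10
`b = b - 14` → b = -4
`b = b * 15` → b = -60
So b = -60

Answer: -60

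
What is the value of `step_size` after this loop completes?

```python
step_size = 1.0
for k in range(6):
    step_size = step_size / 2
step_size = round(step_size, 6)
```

Halving LR 6 times: 1 / 2^6
`step_size` takes the values: 1.0 → 0.5 → 0.25 → 0.125 → 0.0625 → 0.03125 → 0.015625

Answer: 0.015625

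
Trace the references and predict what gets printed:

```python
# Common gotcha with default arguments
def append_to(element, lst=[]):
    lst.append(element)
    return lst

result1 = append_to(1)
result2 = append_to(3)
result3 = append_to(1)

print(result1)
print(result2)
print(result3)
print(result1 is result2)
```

Key concept: mutable default argument gotcha.
Step by step:
`result1 = append_to(1)` → result1 = [1]
`result2 = append_to(3)` → result1 = [1, 3] (same object as result2); result2 = [1, 3] (same object as result1)
`result3 = append_to(1)` → result1 = [1, 3, 1] (same object as result2, result3); result2 = [1, 3, 1] (same object as result1, result3); result3 = [1, 3, 1] (same object as result1, result2)
`print(result1)` → prints [1, 3, 1]
`print(result2)` → prints [1, 3, 1]
`print(result3)` → prints [1, 3, 1]
`print(result1 is result2)` → prints True

Answer:
[1, 3, 1]
[1, 3, 1]
[1, 3, 1]
True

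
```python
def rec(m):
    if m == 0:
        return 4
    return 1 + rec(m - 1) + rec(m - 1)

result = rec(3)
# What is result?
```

rec(m) = 1 + 2·rec(m-1), rec(0)=4. Closed form: (4+1)·2^3 - 1 = 39.

Answer: 39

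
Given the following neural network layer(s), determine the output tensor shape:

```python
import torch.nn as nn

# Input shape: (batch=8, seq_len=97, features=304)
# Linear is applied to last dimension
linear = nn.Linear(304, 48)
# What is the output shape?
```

Input: (8, 97, 304) -> Output: (8, 97, 48)

Answer: (8, 97, 48)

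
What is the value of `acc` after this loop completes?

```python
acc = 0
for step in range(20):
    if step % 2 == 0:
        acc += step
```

Sum of even numbers 0 to 19
`acc` takes the values: 0 → 2 → 6 → 12 → 20 → 30 → 42 → 56 → 72 → 90

Answer: 90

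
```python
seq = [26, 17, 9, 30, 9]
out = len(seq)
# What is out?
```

Trace:
`seq = [26, 17, 9, 30, 9]` → seq = [26, 17, 9, 30, 9]
`out = len(seq)` → out = 5
So out = 5

Answer: 5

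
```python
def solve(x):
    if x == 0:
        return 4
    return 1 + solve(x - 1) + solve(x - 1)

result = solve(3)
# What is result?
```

solve(x) = 1 + 2·solve(x-1), solve(0)=4. Closed form: (4+1)·2^3 - 1 = 39.

Answer: 39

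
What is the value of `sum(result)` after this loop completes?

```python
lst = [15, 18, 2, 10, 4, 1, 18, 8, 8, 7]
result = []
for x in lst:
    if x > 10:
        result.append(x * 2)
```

Sum of doubled values > 10
`result` takes the values: [] → [30] → [30, 36] → [30, 36, 36]
So `sum(result)` = 102

Answer: 102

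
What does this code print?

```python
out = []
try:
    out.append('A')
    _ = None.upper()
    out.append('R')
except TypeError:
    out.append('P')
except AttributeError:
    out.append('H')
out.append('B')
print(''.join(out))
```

Execution trace: 'A' (try body) → 'H' (except AttributeError) → 'B' (after the try/except). Output: AHB

Answer: AHB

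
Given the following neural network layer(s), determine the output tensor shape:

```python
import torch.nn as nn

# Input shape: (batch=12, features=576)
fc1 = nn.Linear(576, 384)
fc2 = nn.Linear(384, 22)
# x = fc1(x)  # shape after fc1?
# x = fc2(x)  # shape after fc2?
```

Input: (12, 576) -> after fc1: (12, 384) -> Output: (12, 22)

Answer: (12, 22)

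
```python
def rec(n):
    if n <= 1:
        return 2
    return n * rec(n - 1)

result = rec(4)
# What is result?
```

rec(4) = 4 * 3 * 2 * 2 = 48

Answer: 48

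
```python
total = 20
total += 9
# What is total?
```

Trace:
`total = 20` → total = 20
`total += 9` → total = 29
So total = 29

Answer: 29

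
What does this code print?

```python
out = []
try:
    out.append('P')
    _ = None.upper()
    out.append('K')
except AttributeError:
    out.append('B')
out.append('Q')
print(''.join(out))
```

Execution trace: 'P' (try body) → 'B' (except AttributeError) → 'Q' (after the try/except). Output: PBQ

Answer: PBQ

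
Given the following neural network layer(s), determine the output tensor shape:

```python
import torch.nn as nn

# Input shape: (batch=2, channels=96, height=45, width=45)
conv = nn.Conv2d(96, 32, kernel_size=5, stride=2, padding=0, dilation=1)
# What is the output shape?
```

Input: (2, 96, 45, 45) -> Output: (2, 32, 21, 21)

Answer: (2, 32, 21, 21)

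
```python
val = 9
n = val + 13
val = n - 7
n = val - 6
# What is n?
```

Trace:
`val = 9` → val = 9
`n = val + 13` → n = 22
`val = n - 7` → val = 15
`n = val - 6` → n = 9
So n = 9

Answer: 9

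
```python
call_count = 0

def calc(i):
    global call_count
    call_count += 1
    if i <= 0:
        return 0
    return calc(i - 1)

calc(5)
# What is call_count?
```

Linear recursion stepping by 1: 6 calls from i=5 down to ≤0.

Answer: 6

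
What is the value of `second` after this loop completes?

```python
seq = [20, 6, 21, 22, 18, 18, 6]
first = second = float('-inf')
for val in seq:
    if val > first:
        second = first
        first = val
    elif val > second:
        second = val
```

Second largest (with repeats) in [20, 6, 21, 22, 18, 18, 6]
`second` takes the values: -inf → 6 → 20 → 21

Answer: 21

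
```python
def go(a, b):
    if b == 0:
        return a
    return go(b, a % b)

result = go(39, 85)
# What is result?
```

go(39, 85) -> go(85, 39) -> go(39, 7) -> go(7, 4) -> go(4, 3) -> go(3, 1) -> go(1, 0) -> 1

Answer: 1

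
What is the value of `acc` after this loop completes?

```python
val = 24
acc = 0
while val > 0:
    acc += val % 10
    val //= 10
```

Sum digits of 24
`acc` takes the values: 0 → 4 → 6

Answer: 6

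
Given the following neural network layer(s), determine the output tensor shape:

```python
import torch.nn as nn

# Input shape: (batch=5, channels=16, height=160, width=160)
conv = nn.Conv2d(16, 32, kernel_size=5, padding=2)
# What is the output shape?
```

Input: (5, 16, 160, 160) -> Output: (5, 32, 160, 160)

Answer: (5, 32, 160, 160)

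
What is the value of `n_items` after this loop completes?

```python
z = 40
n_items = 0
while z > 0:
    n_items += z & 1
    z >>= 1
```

Count set bits in 40 (binary: 0b101000)
`n_items` takes the values: 0 → 1 → 2

Answer: 2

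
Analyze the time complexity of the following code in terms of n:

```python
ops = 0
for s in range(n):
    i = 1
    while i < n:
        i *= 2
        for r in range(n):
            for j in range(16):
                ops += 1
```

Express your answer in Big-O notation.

Each loop level contributes: n × log n × n × 1. Multiplying the contributions gives O(n^2 log n).

Answer: O(n^2 log n)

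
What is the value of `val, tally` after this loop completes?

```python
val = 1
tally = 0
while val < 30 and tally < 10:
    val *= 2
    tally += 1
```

Double until >= 30 or 10 iterations
`val, tally` takes the values: (1, 0) → (2, 0) → (2, 1) → (4, 1) → (4, 2) → (8, 2) → (8, 3) → (16, 3) → (16, 4) → (32, 4) → (32, 5)

Answer: 32, 5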